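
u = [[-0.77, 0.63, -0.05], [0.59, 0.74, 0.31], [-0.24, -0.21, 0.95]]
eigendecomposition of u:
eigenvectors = [[(-0.94+0j), (0.05+0.23j), 0.05-0.23j], [0.33+0.00j, -0.03+0.67j, -0.03-0.67j], [-0.08+0.00j, (-0.71+0j), (-0.71-0j)]]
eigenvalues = [(-1+0j), (0.96+0.28j), (0.96-0.28j)]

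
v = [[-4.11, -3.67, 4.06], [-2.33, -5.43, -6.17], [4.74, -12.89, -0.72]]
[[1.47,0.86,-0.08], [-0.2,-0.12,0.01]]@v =[[-8.42,-9.03,0.72], [1.15,1.26,-0.08]]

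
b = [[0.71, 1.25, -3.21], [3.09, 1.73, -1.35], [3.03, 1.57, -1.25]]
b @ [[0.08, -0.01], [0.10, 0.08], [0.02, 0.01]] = [[0.12,0.06],[0.39,0.09],[0.37,0.08]]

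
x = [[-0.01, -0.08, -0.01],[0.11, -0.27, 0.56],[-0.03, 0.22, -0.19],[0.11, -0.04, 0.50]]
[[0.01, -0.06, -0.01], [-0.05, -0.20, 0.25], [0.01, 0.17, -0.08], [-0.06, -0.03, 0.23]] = x@[[0.43,  -0.1,  -0.23], [-0.1,  0.78,  0.03], [-0.23,  0.03,  0.51]]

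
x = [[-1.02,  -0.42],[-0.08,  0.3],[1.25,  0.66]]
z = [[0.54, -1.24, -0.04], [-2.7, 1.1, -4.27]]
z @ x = [[-0.5, -0.63], [-2.67, -1.35]]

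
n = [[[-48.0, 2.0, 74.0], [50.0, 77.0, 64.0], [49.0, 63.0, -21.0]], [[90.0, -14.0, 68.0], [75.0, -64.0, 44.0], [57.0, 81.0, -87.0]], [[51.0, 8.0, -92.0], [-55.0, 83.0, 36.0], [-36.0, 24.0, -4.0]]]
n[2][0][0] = 51.0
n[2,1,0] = -55.0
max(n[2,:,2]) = 36.0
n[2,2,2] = -4.0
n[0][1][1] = 77.0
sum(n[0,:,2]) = 117.0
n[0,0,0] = -48.0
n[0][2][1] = 63.0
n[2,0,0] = 51.0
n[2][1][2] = 36.0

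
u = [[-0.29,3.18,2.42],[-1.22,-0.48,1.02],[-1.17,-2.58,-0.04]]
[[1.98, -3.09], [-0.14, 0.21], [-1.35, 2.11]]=u @[[0.09, -0.14], [0.48, -0.75], [0.2, -0.31]]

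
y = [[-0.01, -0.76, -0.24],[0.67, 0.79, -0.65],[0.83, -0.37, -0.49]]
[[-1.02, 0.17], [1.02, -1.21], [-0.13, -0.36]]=y @ [[0.69, -0.02], [1.16, -0.58], [0.55, 1.14]]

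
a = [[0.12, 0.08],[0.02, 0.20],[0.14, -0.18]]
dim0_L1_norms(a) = [0.28, 0.46]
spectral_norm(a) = 0.29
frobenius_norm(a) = 0.34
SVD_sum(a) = [[-0.01, 0.05], [-0.05, 0.18], [0.05, -0.2]] + [[0.13, 0.03],[0.07, 0.02],[0.09, 0.02]]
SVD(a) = [[-0.17, 0.76], [-0.66, 0.38], [0.73, 0.52]] @ diag([0.28574106111698727, 0.17762895594958092]) @ [[0.24, -0.97], [0.97, 0.24]]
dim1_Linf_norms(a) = [0.12, 0.2, 0.18]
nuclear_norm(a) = 0.46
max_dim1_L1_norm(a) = 0.32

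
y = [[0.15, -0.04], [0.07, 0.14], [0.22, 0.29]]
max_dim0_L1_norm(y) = 0.47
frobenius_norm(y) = 0.43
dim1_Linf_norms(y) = [0.15, 0.14, 0.29]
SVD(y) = [[-0.16,0.97], [-0.38,-0.23], [-0.91,-0.07]] @ diag([0.3996754681444222, 0.146148965660168]) @ [[-0.63,  -0.78], [0.78,  -0.63]]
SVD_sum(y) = [[0.04,0.05],  [0.1,0.12],  [0.23,0.28]] + [[0.11, -0.09], [-0.03, 0.02], [-0.01, 0.01]]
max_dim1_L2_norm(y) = 0.36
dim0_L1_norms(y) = [0.44, 0.47]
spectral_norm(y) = 0.40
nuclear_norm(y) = 0.55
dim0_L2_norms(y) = [0.28, 0.32]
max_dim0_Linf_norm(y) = 0.29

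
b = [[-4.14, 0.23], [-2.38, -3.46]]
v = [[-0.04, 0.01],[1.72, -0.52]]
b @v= [[0.56, -0.16], [-5.86, 1.78]]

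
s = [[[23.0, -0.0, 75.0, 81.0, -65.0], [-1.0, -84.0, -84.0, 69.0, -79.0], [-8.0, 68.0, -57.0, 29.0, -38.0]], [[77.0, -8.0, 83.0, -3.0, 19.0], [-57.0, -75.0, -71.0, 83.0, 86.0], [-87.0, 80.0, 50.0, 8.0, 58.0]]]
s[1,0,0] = 77.0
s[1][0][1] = -8.0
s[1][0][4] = 19.0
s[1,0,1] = -8.0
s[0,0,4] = -65.0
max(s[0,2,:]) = 68.0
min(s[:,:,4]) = -79.0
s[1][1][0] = -57.0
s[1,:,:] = [[77.0, -8.0, 83.0, -3.0, 19.0], [-57.0, -75.0, -71.0, 83.0, 86.0], [-87.0, 80.0, 50.0, 8.0, 58.0]]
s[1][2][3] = 8.0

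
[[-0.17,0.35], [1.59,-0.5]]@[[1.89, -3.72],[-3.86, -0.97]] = [[-1.67, 0.29], [4.94, -5.43]]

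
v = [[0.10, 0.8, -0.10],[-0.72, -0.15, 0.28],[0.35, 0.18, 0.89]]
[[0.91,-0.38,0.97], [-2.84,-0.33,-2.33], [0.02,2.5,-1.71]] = v@[[3.29, 1.43, 2.01], [0.55, -0.36, 0.61], [-1.38, 2.32, -2.83]]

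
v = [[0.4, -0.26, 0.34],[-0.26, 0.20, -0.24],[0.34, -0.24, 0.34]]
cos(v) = [[0.84, 0.11, -0.15], [0.11, 0.92, 0.1], [-0.15, 0.10, 0.86]]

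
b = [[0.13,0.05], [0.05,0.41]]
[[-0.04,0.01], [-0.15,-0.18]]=b@ [[-0.14,0.26], [-0.34,-0.47]]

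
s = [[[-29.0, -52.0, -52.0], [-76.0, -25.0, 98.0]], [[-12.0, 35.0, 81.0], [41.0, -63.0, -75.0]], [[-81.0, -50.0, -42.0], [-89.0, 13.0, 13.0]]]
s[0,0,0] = -29.0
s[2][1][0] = -89.0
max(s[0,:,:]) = 98.0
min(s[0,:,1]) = -52.0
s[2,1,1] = 13.0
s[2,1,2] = 13.0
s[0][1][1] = -25.0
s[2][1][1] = 13.0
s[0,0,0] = -29.0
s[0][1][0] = -76.0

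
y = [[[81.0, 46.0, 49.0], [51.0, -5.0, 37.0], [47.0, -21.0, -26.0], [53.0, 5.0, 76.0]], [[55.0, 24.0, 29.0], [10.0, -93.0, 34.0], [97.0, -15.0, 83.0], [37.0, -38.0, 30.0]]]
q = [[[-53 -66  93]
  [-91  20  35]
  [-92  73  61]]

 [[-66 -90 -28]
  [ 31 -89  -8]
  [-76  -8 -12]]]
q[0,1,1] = 20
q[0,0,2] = 93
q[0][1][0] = -91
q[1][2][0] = -76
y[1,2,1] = -15.0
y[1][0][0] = 55.0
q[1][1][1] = -89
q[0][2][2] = 61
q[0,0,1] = -66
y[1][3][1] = -38.0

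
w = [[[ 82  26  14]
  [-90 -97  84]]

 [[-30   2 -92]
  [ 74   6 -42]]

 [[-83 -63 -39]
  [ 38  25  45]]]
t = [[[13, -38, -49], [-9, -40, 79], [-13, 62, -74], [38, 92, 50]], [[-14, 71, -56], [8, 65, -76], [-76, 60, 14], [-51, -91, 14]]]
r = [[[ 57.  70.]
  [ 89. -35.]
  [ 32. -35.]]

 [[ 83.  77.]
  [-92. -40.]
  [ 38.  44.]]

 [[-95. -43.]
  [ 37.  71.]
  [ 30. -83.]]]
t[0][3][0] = 38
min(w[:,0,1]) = -63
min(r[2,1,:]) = 37.0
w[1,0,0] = -30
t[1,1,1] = 65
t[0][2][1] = 62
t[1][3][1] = -91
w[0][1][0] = -90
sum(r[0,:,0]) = 178.0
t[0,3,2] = 50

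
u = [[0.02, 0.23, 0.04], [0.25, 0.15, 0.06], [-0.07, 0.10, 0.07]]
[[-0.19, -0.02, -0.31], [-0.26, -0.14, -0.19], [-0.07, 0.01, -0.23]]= u @ [[-0.51, -0.49, 0.26], [-0.69, 0.04, -1.13], [-0.47, -0.37, -1.41]]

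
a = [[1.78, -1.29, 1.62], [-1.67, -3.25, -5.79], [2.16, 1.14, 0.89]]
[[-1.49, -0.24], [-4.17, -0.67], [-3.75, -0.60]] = a @ [[-2.26, -0.36], [-0.14, -0.02], [1.45, 0.23]]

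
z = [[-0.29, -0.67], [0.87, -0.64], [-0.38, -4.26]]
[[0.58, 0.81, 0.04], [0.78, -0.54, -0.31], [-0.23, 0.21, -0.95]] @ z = [[0.52, -1.08], [-0.58, 1.14], [0.61, 4.07]]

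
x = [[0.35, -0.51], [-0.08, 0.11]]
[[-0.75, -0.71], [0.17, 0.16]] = x @ [[-1.47, -1.5], [0.47, 0.37]]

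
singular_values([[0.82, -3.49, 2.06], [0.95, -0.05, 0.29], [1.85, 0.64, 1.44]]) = [4.21, 2.46, 0.4]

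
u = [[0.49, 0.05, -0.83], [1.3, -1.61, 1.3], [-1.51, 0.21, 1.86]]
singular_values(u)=[2.61, 2.43, 0.0]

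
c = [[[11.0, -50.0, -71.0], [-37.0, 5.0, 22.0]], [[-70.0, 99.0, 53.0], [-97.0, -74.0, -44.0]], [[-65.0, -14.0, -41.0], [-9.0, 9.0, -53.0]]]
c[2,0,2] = -41.0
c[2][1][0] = -9.0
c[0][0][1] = -50.0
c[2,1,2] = -53.0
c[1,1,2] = -44.0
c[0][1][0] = -37.0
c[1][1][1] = -74.0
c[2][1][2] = -53.0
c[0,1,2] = 22.0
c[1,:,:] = [[-70.0, 99.0, 53.0], [-97.0, -74.0, -44.0]]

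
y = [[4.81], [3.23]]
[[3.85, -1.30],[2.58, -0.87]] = y @ [[0.80, -0.27]]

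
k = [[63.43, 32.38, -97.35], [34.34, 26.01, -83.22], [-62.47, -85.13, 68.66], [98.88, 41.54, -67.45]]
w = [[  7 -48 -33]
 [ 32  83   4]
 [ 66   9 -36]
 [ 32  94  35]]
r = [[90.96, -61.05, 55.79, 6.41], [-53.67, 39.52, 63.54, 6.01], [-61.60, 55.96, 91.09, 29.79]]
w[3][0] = 32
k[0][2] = -97.35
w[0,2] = -33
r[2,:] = [-61.6, 55.96, 91.09, 29.79]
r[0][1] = -61.05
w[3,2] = 35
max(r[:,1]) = 55.96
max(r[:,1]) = 55.96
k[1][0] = 34.34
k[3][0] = 98.88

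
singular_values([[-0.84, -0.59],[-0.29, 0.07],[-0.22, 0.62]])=[1.06, 0.67]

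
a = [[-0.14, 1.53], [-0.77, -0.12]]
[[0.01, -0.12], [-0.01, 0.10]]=a @ [[0.01, -0.11], [0.01, -0.09]]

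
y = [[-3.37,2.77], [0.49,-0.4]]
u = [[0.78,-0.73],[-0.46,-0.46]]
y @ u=[[-3.9, 1.19],  [0.57, -0.17]]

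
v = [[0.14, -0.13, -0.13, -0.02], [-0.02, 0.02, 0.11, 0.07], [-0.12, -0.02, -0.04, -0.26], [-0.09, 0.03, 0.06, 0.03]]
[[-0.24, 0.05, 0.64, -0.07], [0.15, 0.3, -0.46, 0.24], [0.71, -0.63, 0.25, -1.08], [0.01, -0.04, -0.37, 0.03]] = v @ [[1.18,2.25,1.67,1.27], [-0.48,-0.72,0.2,1.46], [4.17,2.62,-3.12,-0.09], [-3.87,1.03,-1.25,3.47]]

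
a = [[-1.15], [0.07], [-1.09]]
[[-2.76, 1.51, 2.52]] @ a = [[0.53]]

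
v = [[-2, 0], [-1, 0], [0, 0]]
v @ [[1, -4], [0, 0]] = [[-2, 8], [-1, 4], [0, 0]]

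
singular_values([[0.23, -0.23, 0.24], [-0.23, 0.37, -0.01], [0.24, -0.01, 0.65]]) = [0.79, 0.46, 0.0]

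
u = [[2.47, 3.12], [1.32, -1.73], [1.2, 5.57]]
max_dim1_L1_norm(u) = 6.77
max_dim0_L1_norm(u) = 10.42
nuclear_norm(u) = 9.23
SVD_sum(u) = [[1.12, 3.55], [-0.38, -1.19], [1.71, 5.41]] + [[1.35, -0.43], [1.7, -0.54], [-0.51, 0.16]]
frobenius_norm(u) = 7.28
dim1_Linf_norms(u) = [3.12, 1.73, 5.57]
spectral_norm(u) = 6.90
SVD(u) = [[0.54,0.61], [-0.18,0.76], [0.82,-0.23]] @ diag([6.897795627064547, 2.3357901205479092]) @ [[0.30,0.95],[0.95,-0.3]]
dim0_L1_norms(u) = [4.99, 10.42]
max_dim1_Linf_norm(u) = 5.57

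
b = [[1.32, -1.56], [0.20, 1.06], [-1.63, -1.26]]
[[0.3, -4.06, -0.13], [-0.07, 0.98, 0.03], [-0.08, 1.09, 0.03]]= b @ [[0.12, -1.62, -0.05], [-0.09, 1.23, 0.04]]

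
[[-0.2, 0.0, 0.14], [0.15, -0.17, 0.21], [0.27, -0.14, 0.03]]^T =[[-0.2, 0.15, 0.27], [0.00, -0.17, -0.14], [0.14, 0.21, 0.03]]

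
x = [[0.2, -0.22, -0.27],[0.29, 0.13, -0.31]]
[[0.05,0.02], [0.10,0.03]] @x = [[0.02, -0.01, -0.02], [0.03, -0.02, -0.04]]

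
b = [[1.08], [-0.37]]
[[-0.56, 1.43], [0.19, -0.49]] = b @ [[-0.52,1.32]]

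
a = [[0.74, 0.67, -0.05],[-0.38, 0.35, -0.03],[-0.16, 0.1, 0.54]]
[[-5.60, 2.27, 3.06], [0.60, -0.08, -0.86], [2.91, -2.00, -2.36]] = a @ [[-4.62, 1.66, 3.22], [-2.92, 1.29, 0.74], [4.56, -3.45, -3.55]]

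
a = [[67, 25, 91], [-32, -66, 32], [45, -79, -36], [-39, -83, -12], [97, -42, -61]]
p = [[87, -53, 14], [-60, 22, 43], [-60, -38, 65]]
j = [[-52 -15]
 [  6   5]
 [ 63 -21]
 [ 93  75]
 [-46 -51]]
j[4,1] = -51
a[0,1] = 25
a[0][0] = 67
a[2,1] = -79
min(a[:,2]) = -61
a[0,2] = 91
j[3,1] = 75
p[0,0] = 87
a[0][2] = 91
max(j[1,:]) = 6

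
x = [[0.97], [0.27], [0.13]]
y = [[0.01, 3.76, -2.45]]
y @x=[[0.71]]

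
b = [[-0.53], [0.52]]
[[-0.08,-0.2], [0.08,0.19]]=b @ [[0.15, 0.37]]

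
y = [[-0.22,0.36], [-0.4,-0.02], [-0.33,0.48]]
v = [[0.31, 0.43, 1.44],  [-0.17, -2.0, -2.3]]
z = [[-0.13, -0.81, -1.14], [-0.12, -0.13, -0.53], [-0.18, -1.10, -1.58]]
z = y @ v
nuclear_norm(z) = 2.65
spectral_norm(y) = 0.75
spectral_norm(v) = 3.36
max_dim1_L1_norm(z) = 2.86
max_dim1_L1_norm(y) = 0.81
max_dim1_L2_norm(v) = 3.05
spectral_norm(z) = 2.45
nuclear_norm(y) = 1.08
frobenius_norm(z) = 2.45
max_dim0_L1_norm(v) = 3.74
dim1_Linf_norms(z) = [1.14, 0.53, 1.58]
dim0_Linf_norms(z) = [0.18, 1.1, 1.58]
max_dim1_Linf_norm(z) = 1.58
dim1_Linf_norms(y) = [0.36, 0.4, 0.48]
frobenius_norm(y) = 0.82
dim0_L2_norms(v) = [0.35, 2.05, 2.71]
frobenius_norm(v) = 3.42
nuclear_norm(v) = 3.96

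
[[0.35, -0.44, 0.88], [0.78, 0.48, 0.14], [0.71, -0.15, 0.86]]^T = [[0.35, 0.78, 0.71], [-0.44, 0.48, -0.15], [0.88, 0.14, 0.86]]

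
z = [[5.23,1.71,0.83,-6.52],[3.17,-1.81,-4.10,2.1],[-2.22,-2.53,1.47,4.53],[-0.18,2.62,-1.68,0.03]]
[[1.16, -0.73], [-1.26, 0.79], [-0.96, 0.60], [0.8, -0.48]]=z@[[0.05, -0.03], [0.41, -0.25], [0.16, -0.10], [-0.01, 0.01]]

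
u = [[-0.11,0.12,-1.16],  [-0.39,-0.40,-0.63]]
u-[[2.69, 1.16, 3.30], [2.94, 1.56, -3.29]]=[[-2.8,-1.04,-4.46],[-3.33,-1.96,2.66]]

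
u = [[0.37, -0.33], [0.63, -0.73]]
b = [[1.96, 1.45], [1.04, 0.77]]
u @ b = [[0.38,0.28], [0.48,0.35]]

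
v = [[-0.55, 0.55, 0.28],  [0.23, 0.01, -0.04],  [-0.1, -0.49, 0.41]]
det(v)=-0.072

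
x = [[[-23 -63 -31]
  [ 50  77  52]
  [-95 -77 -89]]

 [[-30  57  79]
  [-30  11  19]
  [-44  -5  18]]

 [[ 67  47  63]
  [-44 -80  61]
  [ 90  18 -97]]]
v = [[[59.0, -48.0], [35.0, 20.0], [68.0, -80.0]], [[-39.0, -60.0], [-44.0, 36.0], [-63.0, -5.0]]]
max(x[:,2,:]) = 90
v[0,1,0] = 35.0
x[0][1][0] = 50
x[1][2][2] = 18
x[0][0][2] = -31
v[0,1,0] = 35.0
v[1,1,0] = -44.0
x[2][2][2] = -97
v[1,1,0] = -44.0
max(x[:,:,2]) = 79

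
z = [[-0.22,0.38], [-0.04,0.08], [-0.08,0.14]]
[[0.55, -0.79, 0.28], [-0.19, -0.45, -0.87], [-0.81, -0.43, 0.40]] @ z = [[-0.11, 0.19], [0.13, -0.23], [0.16, -0.29]]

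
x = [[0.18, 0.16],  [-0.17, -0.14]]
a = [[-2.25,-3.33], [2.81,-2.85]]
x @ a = [[0.04, -1.06],[-0.01, 0.97]]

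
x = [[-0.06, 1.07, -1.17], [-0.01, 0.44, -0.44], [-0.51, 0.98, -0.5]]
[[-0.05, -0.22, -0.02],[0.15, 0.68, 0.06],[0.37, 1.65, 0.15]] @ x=[[0.02, -0.17, 0.17], [-0.05, 0.52, -0.5], [-0.12, 1.27, -1.23]]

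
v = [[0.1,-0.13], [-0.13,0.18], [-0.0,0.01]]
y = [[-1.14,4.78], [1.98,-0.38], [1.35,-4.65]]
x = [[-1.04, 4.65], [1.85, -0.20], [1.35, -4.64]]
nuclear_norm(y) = 8.77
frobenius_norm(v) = 0.28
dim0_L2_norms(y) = [2.65, 6.68]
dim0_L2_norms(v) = [0.16, 0.22]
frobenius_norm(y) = 7.19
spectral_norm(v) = 0.28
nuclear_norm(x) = 8.56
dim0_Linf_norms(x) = [1.85, 4.65]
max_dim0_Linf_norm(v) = 0.18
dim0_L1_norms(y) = [4.47, 9.81]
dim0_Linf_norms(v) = [0.13, 0.18]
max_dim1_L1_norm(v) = 0.31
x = v + y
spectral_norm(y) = 6.96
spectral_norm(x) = 6.82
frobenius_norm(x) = 7.04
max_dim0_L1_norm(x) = 9.49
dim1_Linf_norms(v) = [0.13, 0.18, 0.01]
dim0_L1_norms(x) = [4.24, 9.49]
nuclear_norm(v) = 0.28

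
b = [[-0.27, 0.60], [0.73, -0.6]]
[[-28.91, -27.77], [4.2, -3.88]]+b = [[-29.18,-27.17], [4.93,-4.48]]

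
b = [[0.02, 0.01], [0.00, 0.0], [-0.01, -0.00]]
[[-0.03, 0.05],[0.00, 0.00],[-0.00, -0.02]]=b@[[0.28, 1.88], [-3.63, 1.63]]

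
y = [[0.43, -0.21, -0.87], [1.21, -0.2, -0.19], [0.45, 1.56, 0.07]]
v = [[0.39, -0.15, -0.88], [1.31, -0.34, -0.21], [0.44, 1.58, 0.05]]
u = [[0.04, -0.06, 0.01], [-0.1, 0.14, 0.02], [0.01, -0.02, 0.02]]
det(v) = -1.81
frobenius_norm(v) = 2.35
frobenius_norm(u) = 0.19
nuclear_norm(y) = 3.73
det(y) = -1.56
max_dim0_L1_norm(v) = 2.14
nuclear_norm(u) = 0.22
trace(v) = 0.10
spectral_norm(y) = 1.64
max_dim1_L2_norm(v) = 1.64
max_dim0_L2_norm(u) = 0.15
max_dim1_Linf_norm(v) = 1.58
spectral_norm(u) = 0.19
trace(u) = 0.20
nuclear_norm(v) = 3.88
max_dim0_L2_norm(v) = 1.62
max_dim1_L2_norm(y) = 1.63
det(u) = 0.00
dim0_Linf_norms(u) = [0.1, 0.14, 0.02]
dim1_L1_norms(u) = [0.11, 0.26, 0.05]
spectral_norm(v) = 1.64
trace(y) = 0.30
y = v + u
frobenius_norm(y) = 2.27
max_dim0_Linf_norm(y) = 1.56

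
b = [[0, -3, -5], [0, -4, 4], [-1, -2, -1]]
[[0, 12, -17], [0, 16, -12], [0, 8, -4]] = b@[[0, 0, -5], [0, -4, 4], [0, 0, 1]]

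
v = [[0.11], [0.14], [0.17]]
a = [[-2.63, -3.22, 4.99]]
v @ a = [[-0.29,-0.35,0.55], [-0.37,-0.45,0.70], [-0.45,-0.55,0.85]]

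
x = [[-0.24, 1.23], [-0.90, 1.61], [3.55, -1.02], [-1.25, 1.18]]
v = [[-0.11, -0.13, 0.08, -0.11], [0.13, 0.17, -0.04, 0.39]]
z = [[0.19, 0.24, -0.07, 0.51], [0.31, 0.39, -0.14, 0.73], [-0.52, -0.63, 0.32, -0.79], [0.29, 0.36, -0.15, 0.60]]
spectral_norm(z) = 1.76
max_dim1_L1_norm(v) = 0.73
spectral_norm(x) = 4.34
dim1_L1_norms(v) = [0.43, 0.73]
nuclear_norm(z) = 1.97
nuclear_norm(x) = 5.99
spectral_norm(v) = 0.49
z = x @ v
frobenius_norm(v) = 0.50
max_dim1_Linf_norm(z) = 0.79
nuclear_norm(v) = 0.59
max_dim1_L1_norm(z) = 2.26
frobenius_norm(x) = 4.64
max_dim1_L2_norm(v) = 0.45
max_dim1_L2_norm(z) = 1.18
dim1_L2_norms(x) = [1.25, 1.84, 3.69, 1.72]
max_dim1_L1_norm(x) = 4.57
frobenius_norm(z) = 1.77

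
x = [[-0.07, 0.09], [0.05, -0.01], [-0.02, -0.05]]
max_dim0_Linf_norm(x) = 0.09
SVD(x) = [[-0.92, -0.0], [0.31, -0.58], [0.22, 0.81]] @ diag([0.12340382148517769, 0.05719700029594553]) @ [[0.62,  -0.79], [-0.79,  -0.62]]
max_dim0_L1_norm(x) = 0.15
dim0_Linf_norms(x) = [0.07, 0.09]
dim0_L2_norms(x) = [0.09, 0.1]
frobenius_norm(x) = 0.14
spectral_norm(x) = 0.12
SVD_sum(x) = [[-0.07, 0.09], [0.02, -0.03], [0.02, -0.02]] + [[0.00, 0.0],[0.03, 0.02],[-0.04, -0.03]]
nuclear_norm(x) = 0.18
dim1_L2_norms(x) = [0.11, 0.05, 0.05]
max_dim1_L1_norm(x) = 0.16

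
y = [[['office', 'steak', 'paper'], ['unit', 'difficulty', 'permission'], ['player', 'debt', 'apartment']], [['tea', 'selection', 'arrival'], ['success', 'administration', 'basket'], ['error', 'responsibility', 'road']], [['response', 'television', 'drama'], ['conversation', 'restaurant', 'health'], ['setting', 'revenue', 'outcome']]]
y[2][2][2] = 'outcome'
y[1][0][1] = 'selection'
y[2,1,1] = 'restaurant'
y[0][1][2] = 'permission'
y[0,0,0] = 'office'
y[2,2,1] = 'revenue'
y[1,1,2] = 'basket'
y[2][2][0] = 'setting'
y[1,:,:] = [['tea', 'selection', 'arrival'], ['success', 'administration', 'basket'], ['error', 'responsibility', 'road']]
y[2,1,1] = 'restaurant'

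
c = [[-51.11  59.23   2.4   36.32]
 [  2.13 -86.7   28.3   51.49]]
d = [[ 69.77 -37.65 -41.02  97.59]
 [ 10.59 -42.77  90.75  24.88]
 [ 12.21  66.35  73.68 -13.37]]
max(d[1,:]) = 90.75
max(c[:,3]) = 51.49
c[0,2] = 2.4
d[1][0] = 10.59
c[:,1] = [59.23, -86.7]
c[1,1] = -86.7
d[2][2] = 73.68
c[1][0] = 2.13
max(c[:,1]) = 59.23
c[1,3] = 51.49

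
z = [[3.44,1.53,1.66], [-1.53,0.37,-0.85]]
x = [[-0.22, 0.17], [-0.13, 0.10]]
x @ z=[[-1.02, -0.27, -0.51], [-0.60, -0.16, -0.30]]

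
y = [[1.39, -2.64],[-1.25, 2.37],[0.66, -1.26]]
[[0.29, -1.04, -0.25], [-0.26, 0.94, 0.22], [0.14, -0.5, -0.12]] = y@[[0.02,0.16,-0.14], [-0.10,0.48,0.02]]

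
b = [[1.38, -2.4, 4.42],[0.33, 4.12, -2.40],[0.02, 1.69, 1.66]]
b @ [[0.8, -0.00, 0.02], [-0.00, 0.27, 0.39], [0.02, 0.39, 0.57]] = [[1.19, 1.08, 1.61], [0.22, 0.18, 0.25], [0.05, 1.10, 1.61]]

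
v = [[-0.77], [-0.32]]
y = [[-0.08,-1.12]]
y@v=[[0.42]]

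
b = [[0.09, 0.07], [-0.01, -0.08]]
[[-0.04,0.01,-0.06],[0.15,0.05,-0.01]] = b @ [[1.19, 0.67, -0.89], [-2.06, -0.72, 0.28]]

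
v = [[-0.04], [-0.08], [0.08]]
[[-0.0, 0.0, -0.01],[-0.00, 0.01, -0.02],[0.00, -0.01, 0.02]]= v @ [[0.01, -0.07, 0.22]]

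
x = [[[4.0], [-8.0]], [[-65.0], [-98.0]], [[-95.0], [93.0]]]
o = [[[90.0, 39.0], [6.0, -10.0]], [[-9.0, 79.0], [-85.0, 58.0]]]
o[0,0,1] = 39.0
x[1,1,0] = -98.0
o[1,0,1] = 79.0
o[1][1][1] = 58.0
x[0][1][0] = -8.0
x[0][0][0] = 4.0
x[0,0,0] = 4.0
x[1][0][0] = -65.0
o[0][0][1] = 39.0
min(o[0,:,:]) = -10.0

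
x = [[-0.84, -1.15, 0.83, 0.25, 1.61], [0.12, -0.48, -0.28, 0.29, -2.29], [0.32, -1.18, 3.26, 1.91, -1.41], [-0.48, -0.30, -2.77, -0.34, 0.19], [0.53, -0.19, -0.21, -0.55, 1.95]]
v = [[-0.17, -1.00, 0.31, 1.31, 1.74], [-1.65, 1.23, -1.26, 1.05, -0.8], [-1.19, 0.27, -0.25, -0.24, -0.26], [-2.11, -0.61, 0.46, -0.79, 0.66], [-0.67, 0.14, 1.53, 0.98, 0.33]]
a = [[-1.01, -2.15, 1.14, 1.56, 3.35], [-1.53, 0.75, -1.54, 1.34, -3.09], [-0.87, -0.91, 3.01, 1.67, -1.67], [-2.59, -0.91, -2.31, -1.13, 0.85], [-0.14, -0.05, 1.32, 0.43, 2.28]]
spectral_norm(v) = 3.10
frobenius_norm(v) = 5.01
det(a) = 149.19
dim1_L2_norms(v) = [2.42, 2.75, 1.29, 2.47, 1.97]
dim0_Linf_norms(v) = [2.11, 1.23, 1.53, 1.31, 1.74]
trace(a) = 3.90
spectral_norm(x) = 5.04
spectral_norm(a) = 5.92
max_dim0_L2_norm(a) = 5.43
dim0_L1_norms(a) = [6.14, 4.77, 9.32, 6.13, 11.24]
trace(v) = 0.35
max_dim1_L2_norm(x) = 4.21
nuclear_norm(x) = 11.55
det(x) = 11.82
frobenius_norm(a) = 8.69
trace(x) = 3.55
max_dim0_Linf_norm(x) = 3.26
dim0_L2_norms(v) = [3.01, 1.73, 2.07, 2.11, 2.07]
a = x + v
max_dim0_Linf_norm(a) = 3.35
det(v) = -0.07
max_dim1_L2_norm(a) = 4.54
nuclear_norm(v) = 9.67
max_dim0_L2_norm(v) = 3.01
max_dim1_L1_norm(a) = 9.21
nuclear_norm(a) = 16.92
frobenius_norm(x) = 6.43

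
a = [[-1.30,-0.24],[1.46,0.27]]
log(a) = [[(1.98+3.96j), 1.74+0.73j], [(-10.59-4.45j), -9.40-0.82j]]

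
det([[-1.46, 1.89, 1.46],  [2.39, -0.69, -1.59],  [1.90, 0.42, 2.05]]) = -10.500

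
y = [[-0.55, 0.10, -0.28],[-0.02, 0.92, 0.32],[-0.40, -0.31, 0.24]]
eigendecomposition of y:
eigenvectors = [[0.92+0.00j, (0.19-0.1j), 0.19+0.10j], [(-0.07+0j), 0.70+0.00j, 0.70-0.00j], [(0.38+0j), -0.60+0.33j, -0.60-0.33j]]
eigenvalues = [(-0.67+0j), (0.64+0.15j), (0.64-0.15j)]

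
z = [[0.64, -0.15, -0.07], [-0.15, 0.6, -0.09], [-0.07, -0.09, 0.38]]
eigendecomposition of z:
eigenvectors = [[-0.75, 0.56, 0.36], [0.66, 0.61, 0.43], [-0.02, -0.56, 0.83]]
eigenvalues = [0.77, 0.55, 0.3]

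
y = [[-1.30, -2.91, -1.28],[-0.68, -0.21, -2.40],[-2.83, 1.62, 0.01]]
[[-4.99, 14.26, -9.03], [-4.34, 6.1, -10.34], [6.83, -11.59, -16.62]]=y@[[-1.56, 1.54, 5.54], [1.48, -4.45, -0.60], [2.12, -2.59, 2.79]]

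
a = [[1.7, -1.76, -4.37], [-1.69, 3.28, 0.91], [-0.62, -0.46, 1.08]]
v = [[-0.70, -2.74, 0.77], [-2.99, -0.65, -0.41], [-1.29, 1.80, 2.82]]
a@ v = [[9.71,-11.38,-10.29],[-9.8,4.14,-0.08],[0.42,3.94,2.76]]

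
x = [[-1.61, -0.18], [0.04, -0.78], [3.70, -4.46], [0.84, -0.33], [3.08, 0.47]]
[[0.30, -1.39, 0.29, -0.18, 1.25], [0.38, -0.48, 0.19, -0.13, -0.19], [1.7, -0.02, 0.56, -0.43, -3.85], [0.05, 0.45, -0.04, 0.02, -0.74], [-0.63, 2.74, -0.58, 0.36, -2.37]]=x @ [[-0.13, 0.79, -0.15, 0.09, -0.80],  [-0.49, 0.66, -0.25, 0.17, 0.2]]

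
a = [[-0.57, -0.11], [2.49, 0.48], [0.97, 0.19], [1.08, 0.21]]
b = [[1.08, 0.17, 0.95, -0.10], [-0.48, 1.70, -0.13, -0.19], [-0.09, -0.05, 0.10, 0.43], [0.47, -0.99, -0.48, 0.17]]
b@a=[[0.62, 0.12],[4.18, 0.8],[0.49, 0.1],[-3.01, -0.58]]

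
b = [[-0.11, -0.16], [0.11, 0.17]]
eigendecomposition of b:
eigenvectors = [[-0.86, 0.65], [0.51, -0.76]]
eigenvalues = [-0.01, 0.07]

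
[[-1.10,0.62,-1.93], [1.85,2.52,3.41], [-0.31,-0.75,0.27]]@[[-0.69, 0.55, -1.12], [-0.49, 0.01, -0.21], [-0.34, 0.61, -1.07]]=[[1.11, -1.78, 3.17], [-3.67, 3.12, -6.25], [0.49, -0.01, 0.22]]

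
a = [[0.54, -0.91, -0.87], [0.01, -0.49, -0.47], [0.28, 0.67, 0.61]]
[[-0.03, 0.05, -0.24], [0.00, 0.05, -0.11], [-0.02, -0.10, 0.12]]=a@[[-0.05,  -0.10,  -0.08], [-0.03,  -0.13,  0.10], [0.03,  0.02,  0.12]]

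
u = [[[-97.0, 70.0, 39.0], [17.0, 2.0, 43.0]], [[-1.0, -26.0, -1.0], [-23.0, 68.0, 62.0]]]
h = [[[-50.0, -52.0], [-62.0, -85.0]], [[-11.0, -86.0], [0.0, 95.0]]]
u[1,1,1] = 68.0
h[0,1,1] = -85.0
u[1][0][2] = -1.0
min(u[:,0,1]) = -26.0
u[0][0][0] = -97.0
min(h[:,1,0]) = -62.0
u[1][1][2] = 62.0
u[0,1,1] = 2.0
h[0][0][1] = -52.0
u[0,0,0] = -97.0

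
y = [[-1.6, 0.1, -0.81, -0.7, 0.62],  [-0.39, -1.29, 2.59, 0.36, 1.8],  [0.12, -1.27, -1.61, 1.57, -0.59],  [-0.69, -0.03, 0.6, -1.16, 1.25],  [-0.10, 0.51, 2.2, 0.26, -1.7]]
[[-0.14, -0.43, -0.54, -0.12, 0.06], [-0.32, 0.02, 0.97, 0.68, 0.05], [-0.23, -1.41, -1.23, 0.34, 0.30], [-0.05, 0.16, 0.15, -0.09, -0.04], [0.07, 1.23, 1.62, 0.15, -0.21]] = y@[[0.12, 0.13, -0.01, -0.07, -0.03],[0.13, 0.51, 0.38, -0.15, -0.11],[-0.01, 0.38, 0.59, 0.11, -0.06],[-0.07, -0.15, 0.11, 0.23, 0.05],[-0.03, -0.11, -0.06, 0.05, 0.02]]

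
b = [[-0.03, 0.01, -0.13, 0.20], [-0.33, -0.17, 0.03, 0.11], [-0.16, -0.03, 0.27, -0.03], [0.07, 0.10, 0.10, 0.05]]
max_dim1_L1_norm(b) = 0.64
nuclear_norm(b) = 0.95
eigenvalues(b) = [-0.3, 0.0, 0.24, 0.18]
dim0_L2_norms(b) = [0.37, 0.2, 0.32, 0.24]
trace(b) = 0.12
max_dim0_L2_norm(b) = 0.37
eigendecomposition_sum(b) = [[-0.08, -0.04, -0.03, 0.06], [-0.27, -0.14, -0.09, 0.19], [-0.03, -0.02, -0.01, 0.02], [0.10, 0.05, 0.03, -0.07]] + [[0.0, -0.00, 0.0, -0.0], [-0.0, 0.00, -0.0, 0.00], [0.00, -0.00, 0.0, -0.0], [0.00, -0.0, 0.00, -0.00]] + [[-0.00, -0.00, 0.0, -0.00], [-0.06, -0.04, 0.14, -0.11], [-0.26, -0.16, 0.58, -0.45], [-0.17, -0.10, 0.37, -0.29]] + [[0.05, 0.05, -0.11, 0.15], [0.01, 0.01, -0.02, 0.02], [0.13, 0.15, -0.30, 0.4], [0.14, 0.15, -0.31, 0.42]]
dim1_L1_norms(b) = [0.37, 0.64, 0.49, 0.32]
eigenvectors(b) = [[0.26,  0.52,  -0.01,  0.25], [0.9,  -0.76,  -0.20,  0.04], [0.10,  0.26,  -0.82,  0.67], [-0.34,  0.29,  -0.53,  0.69]]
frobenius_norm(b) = 0.58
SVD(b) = [[-0.02, -0.65, 0.61, -0.46], [-0.84, -0.34, -0.09, 0.41], [-0.53, 0.63, 0.28, -0.49], [0.12, 0.25, 0.74, 0.61]] @ diag([0.44230486462312013, 0.3296850565854322, 0.179085775204468, 0.0015669442870363177]) @ [[0.84, 0.39, -0.34, -0.17], [0.15, 0.18, 0.82, -0.53], [0.09, 0.48, 0.38, 0.78], [-0.52, 0.77, -0.25, -0.28]]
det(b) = -0.00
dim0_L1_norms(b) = [0.59, 0.31, 0.53, 0.39]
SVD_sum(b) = [[-0.01, -0.00, 0.0, 0.0], [-0.31, -0.14, 0.13, 0.06], [-0.2, -0.09, 0.08, 0.04], [0.05, 0.02, -0.02, -0.01]] + [[-0.03, -0.04, -0.18, 0.11], [-0.02, -0.02, -0.09, 0.06], [0.03, 0.04, 0.17, -0.11], [0.01, 0.01, 0.07, -0.04]] + [[0.01, 0.05, 0.04, 0.08], [-0.00, -0.01, -0.01, -0.01], [0.00, 0.02, 0.02, 0.04], [0.01, 0.06, 0.05, 0.1]] + [[0.0, -0.00, 0.00, 0.00], [-0.0, 0.00, -0.0, -0.0], [0.00, -0.00, 0.00, 0.00], [-0.00, 0.00, -0.0, -0.00]]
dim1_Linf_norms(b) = [0.2, 0.33, 0.27, 0.1]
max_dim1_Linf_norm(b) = 0.33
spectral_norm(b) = 0.44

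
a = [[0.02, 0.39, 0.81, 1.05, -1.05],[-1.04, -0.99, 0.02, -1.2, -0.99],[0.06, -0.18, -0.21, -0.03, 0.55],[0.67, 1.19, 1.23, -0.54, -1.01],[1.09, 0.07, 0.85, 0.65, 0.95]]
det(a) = 0.35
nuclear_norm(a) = 7.42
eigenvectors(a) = [[0.57+0.00j,(0.57-0j),(-0.68+0j),(-0.64+0j),-0.64-0.00j], [(-0.29+0.37j),-0.29-0.37j,0.27+0.00j,0.40+0.30j,0.40-0.30j], [-0.18-0.09j,(-0.18+0.09j),(0.46+0j),0.06+0.02j,0.06-0.02j], [0.35+0.29j,(0.35-0.29j),-0.07+0.00j,(0.48-0.26j),(0.48+0.26j)], [(-0.08-0.43j),-0.08+0.43j,(0.49+0j),(0.15+0.11j),0.15-0.11j]]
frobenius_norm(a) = 3.98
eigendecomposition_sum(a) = [[(0.47+0.68j), 0.44+0.18j, (1.12+0.25j), (0.32+0.51j), (-0.6+0.69j)],[-0.69-0.04j, -0.34+0.19j, -0.74+0.61j, -0.50-0.05j, (-0.14-0.74j)],[(-0.04-0.29j), (-0.11-0.13j), (-0.31-0.26j), -0.02-0.21j, 0.30-0.12j],[-0.05+0.66j, (0.18+0.33j), (0.56+0.72j), -0.06+0.48j, (-0.72+0.12j)],[0.45-0.46j, 0.08-0.36j, (0.03-0.89j), (0.34-0.32j), (0.61+0.36j)]] + [[0.47-0.68j, 0.44-0.18j, (1.12-0.25j), (0.32-0.51j), (-0.6-0.69j)], [(-0.69+0.04j), (-0.34-0.19j), -0.74-0.61j, (-0.5+0.05j), -0.14+0.74j], [(-0.04+0.29j), -0.11+0.13j, -0.31+0.26j, (-0.02+0.21j), (0.3+0.12j)], [-0.05-0.66j, 0.18-0.33j, 0.56-0.72j, (-0.06-0.48j), (-0.72-0.12j)], [(0.45+0.46j), 0.08+0.36j, 0.03+0.89j, 0.34+0.32j, 0.61-0.36j]] + [[(-0.11+0j), -0.04+0.00j, -0.43+0.00j, (-0.07+0j), 0.01-0.00j],[0.05-0.00j, (0.02-0j), (0.17-0j), 0.03-0.00j, (-0+0j)],[0.08-0.00j, 0.03-0.00j, 0.29-0.00j, (0.05-0j), (-0.01+0j)],[-0.01+0.00j, -0.00+0.00j, -0.05+0.00j, -0.01+0.00j, 0.00-0.00j],[0.08-0.00j, (0.03-0j), (0.31-0j), (0.05-0j), -0.01+0.00j]] + [[(-0.41-0.23j), -0.22-0.63j, (-0.5+0.75j), 0.24+0.07j, (0.07-0.66j)], [0.14+0.33j, (-0.16+0.49j), 0.66-0.23j, (-0.11-0.15j), -0.35+0.37j], [0.03+0.03j, 0.00+0.06j, 0.06-0.05j, -0.02-0.01j, (-0.02+0.06j)], [(0.4+0.01j), (0.42+0.39j), (0.08-0.77j), -0.21+0.04j, 0.21+0.52j], [0.06+0.12j, (-0.05+0.19j), (0.24-0.09j), (-0.04-0.06j), (-0.13+0.14j)]] + [[-0.41+0.23j, -0.22+0.63j, -0.50-0.75j, 0.24-0.07j, 0.07+0.66j], [(0.14-0.33j), (-0.16-0.49j), (0.66+0.23j), -0.11+0.15j, (-0.35-0.37j)], [0.03-0.03j, 0.00-0.06j, (0.06+0.05j), (-0.02+0.01j), (-0.02-0.06j)], [(0.4-0.01j), 0.42-0.39j, 0.08+0.77j, (-0.21-0.04j), 0.21-0.52j], [(0.06-0.12j), -0.05-0.19j, (0.24+0.09j), -0.04+0.06j, -0.13-0.14j]]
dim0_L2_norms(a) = [1.65, 1.61, 1.71, 1.8, 2.08]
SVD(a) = [[-0.34, -0.42, -0.79, 0.19, 0.21], [0.64, -0.43, 0.11, 0.62, 0.04], [0.03, 0.24, 0.13, 0.05, 0.96], [-0.42, -0.70, 0.54, -0.16, 0.13], [-0.54, 0.31, 0.22, 0.74, -0.13]] @ diag([2.713724600740344, 2.416430546440853, 1.331313793101415, 0.9119610621008011, 0.04350644864988154]) @ [[-0.57,-0.48,-0.46,-0.46,-0.13], [0.13,-0.24,-0.41,0.27,0.83], [0.36,0.16,0.14,-0.84,0.34], [0.07,-0.75,0.65,0.03,0.08], [-0.73,0.34,0.42,-0.00,0.43]]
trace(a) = -0.77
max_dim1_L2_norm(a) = 2.17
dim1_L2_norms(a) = [1.74, 2.12, 0.62, 2.17, 1.8]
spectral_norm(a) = 2.71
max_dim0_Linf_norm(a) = 1.23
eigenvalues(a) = [(0.36+1.45j), (0.36-1.45j), (0.18+0j), (-0.84+0.4j), (-0.84-0.4j)]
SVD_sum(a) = [[0.53, 0.45, 0.43, 0.43, 0.12], [-0.99, -0.84, -0.80, -0.8, -0.22], [-0.05, -0.05, -0.04, -0.04, -0.01], [0.65, 0.56, 0.53, 0.53, 0.15], [0.83, 0.71, 0.68, 0.68, 0.19]] + [[-0.14, 0.24, 0.41, -0.27, -0.83], [-0.14, 0.25, 0.43, -0.28, -0.87], [0.08, -0.14, -0.24, 0.16, 0.48], [-0.23, 0.41, 0.69, -0.45, -1.39], [0.10, -0.18, -0.30, 0.20, 0.61]] + [[-0.38, -0.17, -0.15, 0.89, -0.35],[0.05, 0.02, 0.02, -0.13, 0.05],[0.06, 0.03, 0.02, -0.15, 0.06],[0.26, 0.12, 0.1, -0.61, 0.24],[0.10, 0.05, 0.04, -0.24, 0.1]] + [[0.01, -0.13, 0.11, 0.00, 0.01], [0.04, -0.42, 0.37, 0.02, 0.05], [0.00, -0.04, 0.03, 0.00, 0.00], [-0.01, 0.11, -0.09, -0.00, -0.01], [0.05, -0.51, 0.44, 0.02, 0.06]] + [[-0.01,0.0,0.0,-0.00,0.0], [-0.00,0.0,0.0,-0.00,0.0], [-0.03,0.01,0.02,-0.00,0.02], [-0.0,0.0,0.0,-0.00,0.00], [0.00,-0.00,-0.00,0.0,-0.0]]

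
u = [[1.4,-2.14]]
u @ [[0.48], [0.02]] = [[0.63]]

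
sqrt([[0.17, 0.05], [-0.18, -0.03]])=[[0.45,0.1], [-0.35,0.06]]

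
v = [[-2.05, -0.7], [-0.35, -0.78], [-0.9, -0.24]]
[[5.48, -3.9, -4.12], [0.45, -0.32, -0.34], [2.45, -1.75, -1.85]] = v@ [[-2.92, 2.08, 2.2], [0.73, -0.52, -0.55]]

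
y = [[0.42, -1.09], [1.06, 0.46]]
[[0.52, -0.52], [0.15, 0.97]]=y @ [[0.3,  0.61],  [-0.36,  0.71]]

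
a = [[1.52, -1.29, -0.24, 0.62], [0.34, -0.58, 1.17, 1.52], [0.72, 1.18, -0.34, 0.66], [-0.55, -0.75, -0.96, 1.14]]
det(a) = -9.92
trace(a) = 1.74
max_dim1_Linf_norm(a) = 1.52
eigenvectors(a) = [[(0.81+0j), 0.33-0.31j, (0.33+0.31j), (0.22+0j)],[-0.26+0.00j, 0.04-0.48j, 0.04+0.48j, (0.68+0j)],[-0.04+0.00j, -0.10-0.47j, -0.10+0.47j, -0.70+0.00j],[(-0.52+0j), 0.58+0.00j, 0.58-0.00j, -0.01+0.00j]]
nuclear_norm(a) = 7.29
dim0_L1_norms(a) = [3.13, 3.8, 2.71, 3.94]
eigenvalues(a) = [(1.55+0j), (0.95+1.69j), (0.95-1.69j), (-1.7+0j)]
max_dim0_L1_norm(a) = 3.94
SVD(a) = [[-0.69, 0.01, 0.71, -0.11], [-0.63, 0.36, -0.65, -0.22], [-0.02, 0.60, 0.09, 0.79], [-0.35, -0.71, -0.24, 0.56]] @ diag([2.5925823694017693, 1.6733725556624097, 1.5198000375915717, 1.5048417835638483]) @ [[-0.42,  0.58,  -0.09,  -0.69], [0.58,  0.61,  0.54,  0.09], [0.7,  -0.17,  -0.48,  -0.50], [0.02,  0.52,  -0.69,  0.51]]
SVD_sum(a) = [[0.75, -1.04, 0.16, 1.24], [0.69, -0.95, 0.15, 1.14], [0.02, -0.03, 0.00, 0.03], [0.38, -0.53, 0.08, 0.63]] + [[0.01, 0.01, 0.01, 0.00], [0.35, 0.37, 0.33, 0.05], [0.59, 0.62, 0.54, 0.09], [-0.69, -0.72, -0.64, -0.11]] + [[0.76, -0.18, -0.52, -0.55], [-0.69, 0.17, 0.47, 0.50], [0.09, -0.02, -0.06, -0.07], [-0.26, 0.06, 0.18, 0.19]] + [[-0.00, -0.08, 0.11, -0.08], [-0.01, -0.17, 0.23, -0.17], [0.02, 0.62, -0.82, 0.60], [0.01, 0.44, -0.58, 0.43]]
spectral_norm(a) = 2.59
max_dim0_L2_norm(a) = 2.1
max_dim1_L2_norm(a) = 2.1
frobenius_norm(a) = 3.75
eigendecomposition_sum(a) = [[(1.02-0j),-0.50+0.00j,-0.15+0.00j,(-0.57-0j)], [-0.33+0.00j,(0.16+0j),0.05+0.00j,0.18+0.00j], [-0.05+0.00j,(0.02+0j),0.01+0.00j,0.03+0.00j], [(-0.65+0j),(0.32+0j),0.10+0.00j,0.36+0.00j]] + [[(0.26+0.22j), (-0.26+0.33j), -0.18+0.39j, 0.55+0.15j], [0.37-0.01j, (0.03+0.45j), (0.14+0.44j), (0.55-0.28j)], [(0.35-0.12j), (0.17+0.43j), (0.26+0.39j), (0.44-0.43j)], [(0.05+0.44j), -0.54+0.08j, -0.52+0.21j, 0.39+0.63j]] + [[(0.26-0.22j),(-0.26-0.33j),(-0.18-0.39j),0.55-0.15j], [0.37+0.01j,0.03-0.45j,0.14-0.44j,(0.55+0.28j)], [(0.35+0.12j),0.17-0.43j,(0.26-0.39j),0.44+0.43j], [0.05-0.44j,(-0.54-0.08j),-0.52-0.21j,(0.39-0.63j)]] + [[(-0.02-0j), (-0.26+0j), (0.28+0j), 0.08-0.00j], [-0.06-0.00j, (-0.8+0j), 0.85+0.00j, (0.25-0j)], [0.07+0.00j, (0.83-0j), (-0.87-0j), (-0.25+0j)], [0j, (0.02-0j), (-0.02-0j), -0.00+0.00j]]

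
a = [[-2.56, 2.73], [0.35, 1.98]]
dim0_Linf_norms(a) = [2.56, 2.73]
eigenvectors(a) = [[-1.00, -0.50], [0.07, -0.87]]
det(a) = -6.02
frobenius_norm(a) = 4.25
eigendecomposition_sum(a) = [[-2.65,1.53],[0.20,-0.11]] + [[0.09, 1.20], [0.15, 2.09]]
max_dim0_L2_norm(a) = 3.37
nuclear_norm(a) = 5.49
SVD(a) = [[-0.93, -0.36], [-0.36, 0.93]] @ diag([3.9679087263562507, 1.5182556896998345]) @ [[0.57, -0.82],  [0.82, 0.57]]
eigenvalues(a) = [-2.76, 2.18]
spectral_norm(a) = 3.97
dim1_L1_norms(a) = [5.29, 2.33]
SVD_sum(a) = [[-2.11, 3.04], [-0.81, 1.17]] + [[-0.45, -0.31],[1.16, 0.81]]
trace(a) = -0.58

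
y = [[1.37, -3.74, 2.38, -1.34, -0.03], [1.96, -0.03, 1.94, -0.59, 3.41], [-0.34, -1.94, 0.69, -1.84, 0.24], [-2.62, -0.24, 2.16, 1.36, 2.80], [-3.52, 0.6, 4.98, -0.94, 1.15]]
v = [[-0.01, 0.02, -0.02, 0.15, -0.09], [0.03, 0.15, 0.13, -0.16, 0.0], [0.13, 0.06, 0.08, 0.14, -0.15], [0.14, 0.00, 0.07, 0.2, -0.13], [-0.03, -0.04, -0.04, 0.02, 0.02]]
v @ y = [[-0.04, -0.01, -0.12, 0.33, 0.38],[0.71, -0.33, 0.11, -0.59, 0.09],[0.43, -0.77, 0.04, -0.03, 0.44],[0.1, -0.79, 0.17, 0.08, 0.42],[-0.23, 0.20, -0.03, 0.15, -0.07]]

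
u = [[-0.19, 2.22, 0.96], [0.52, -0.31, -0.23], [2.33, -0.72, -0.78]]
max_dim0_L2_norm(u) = 2.39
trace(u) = -1.28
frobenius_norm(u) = 3.59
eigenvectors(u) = [[0.54, -0.67, 0.18], [-0.21, -0.12, -0.38], [-0.81, -0.73, 0.91]]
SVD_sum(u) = [[-1.25, 1.3, 0.8], [0.4, -0.41, -0.25], [1.44, -1.49, -0.92]] + [[1.06, 0.92, 0.16],[0.12, 0.1, 0.02],[0.89, 0.77, 0.14]] + [[0.0, -0.0, 0.00], [0.00, -0.0, 0.0], [-0.00, 0.0, -0.0]]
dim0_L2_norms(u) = [2.39, 2.35, 1.26]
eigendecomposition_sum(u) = [[-0.98,  1.21,  0.70], [0.38,  -0.48,  -0.28], [1.47,  -1.83,  -1.06]] + [[0.79, 1.00, 0.26],[0.14, 0.17, 0.04],[0.86, 1.09, 0.28]] + [[0.00, 0.00, -0.0], [-0.0, -0.01, 0.00], [0.0, 0.02, -0.00]]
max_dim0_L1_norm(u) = 3.25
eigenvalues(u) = [-2.51, 1.24, -0.01]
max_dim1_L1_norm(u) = 3.83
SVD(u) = [[-0.64,-0.76,-0.07], [0.2,-0.09,-0.98], [0.74,-0.64,0.21]] @ diag([3.0696225863134, 1.8543432675569194, 0.005312594559944517]) @ [[0.64, -0.66, -0.40], [-0.75, -0.65, -0.12], [-0.19, 0.38, -0.91]]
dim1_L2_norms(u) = [2.43, 0.65, 2.56]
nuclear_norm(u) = 4.93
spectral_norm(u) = 3.07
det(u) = 0.03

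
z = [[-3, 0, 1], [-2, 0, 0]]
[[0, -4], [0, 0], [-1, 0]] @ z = [[8, 0, 0], [0, 0, 0], [3, 0, -1]]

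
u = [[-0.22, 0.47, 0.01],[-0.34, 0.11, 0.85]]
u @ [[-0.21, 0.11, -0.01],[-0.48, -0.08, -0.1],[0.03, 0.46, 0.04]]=[[-0.18, -0.06, -0.04], [0.04, 0.34, 0.03]]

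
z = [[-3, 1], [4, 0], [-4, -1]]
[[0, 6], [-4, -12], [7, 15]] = z @ [[-1, -3], [-3, -3]]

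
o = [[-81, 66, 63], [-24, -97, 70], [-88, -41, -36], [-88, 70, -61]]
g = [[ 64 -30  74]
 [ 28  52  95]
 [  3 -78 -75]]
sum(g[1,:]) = 175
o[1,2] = 70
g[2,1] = -78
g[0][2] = 74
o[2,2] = -36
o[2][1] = -41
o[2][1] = -41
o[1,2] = 70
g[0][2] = 74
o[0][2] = 63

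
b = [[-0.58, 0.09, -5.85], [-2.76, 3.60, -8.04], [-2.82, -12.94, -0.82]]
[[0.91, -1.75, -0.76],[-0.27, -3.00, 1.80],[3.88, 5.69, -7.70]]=b @ [[0.19,-0.37,-0.30],  [-0.33,-0.38,0.65],  [-0.18,0.33,0.17]]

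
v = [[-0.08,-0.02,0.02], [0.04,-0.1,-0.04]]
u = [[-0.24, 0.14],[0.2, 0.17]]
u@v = [[0.02, -0.01, -0.01], [-0.01, -0.02, -0.0]]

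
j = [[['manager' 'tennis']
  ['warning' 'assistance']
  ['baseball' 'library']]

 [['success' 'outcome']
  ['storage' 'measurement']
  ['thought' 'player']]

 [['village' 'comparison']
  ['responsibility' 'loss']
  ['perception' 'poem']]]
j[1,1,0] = 'storage'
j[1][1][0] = 'storage'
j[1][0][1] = 'outcome'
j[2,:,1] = ['comparison', 'loss', 'poem']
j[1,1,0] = 'storage'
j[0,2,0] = 'baseball'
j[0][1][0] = 'warning'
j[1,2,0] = 'thought'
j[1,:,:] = [['success', 'outcome'], ['storage', 'measurement'], ['thought', 'player']]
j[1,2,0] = 'thought'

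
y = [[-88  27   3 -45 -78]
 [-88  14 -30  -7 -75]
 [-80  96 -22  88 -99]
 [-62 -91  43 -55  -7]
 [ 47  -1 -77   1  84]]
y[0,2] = 3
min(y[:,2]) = -77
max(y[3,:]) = 43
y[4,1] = -1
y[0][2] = 3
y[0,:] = [-88, 27, 3, -45, -78]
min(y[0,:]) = -88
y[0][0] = -88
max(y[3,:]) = 43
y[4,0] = 47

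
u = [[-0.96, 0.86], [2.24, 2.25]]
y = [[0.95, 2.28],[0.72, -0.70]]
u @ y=[[-0.29, -2.79],[3.75, 3.53]]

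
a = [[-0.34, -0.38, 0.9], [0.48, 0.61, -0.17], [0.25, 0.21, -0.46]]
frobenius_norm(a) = 1.42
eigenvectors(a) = [[-0.31, 0.74, -0.8], [0.94, -0.67, 0.35], [0.14, 0.08, 0.49]]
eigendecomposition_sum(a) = [[-0.14,  -0.17,  -0.11], [0.44,  0.52,  0.34], [0.06,  0.08,  0.05]] + [[0.09, 0.01, 0.15], [-0.08, -0.01, -0.13], [0.01, 0.00, 0.02]] + [[-0.29, -0.22, 0.86], [0.13, 0.10, -0.38], [0.18, 0.13, -0.53]]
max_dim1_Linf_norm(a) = 0.9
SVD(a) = [[-0.76, -0.47, 0.45], [0.50, -0.87, -0.08], [0.42, 0.16, 0.89]] @ diag([1.3221473873462646, 0.5191184002126329, 0.045192617694961135]) @ [[0.45,0.51,-0.73], [-0.41,-0.6,-0.68], [0.79,-0.61,0.06]]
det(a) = -0.03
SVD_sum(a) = [[-0.46, -0.52, 0.73], [0.30, 0.34, -0.48], [0.25, 0.29, -0.40]] + [[0.10, 0.15, 0.17], [0.18, 0.27, 0.31], [-0.03, -0.05, -0.06]] + [[0.02, -0.01, 0.00], [-0.00, 0.00, -0.00], [0.03, -0.02, 0.00]]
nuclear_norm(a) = 1.89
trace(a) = -0.19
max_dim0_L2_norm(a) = 1.02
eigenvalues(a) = [0.43, 0.1, -0.72]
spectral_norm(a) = 1.32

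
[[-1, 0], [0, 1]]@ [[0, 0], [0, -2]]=[[0, 0], [0, -2]]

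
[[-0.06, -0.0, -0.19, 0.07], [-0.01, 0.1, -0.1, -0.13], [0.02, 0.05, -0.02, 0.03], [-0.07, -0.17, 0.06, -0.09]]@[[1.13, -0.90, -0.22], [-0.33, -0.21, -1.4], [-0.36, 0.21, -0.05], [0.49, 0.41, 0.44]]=[[0.03, 0.04, 0.05], [-0.07, -0.09, -0.19], [0.03, -0.02, -0.06], [-0.09, 0.07, 0.21]]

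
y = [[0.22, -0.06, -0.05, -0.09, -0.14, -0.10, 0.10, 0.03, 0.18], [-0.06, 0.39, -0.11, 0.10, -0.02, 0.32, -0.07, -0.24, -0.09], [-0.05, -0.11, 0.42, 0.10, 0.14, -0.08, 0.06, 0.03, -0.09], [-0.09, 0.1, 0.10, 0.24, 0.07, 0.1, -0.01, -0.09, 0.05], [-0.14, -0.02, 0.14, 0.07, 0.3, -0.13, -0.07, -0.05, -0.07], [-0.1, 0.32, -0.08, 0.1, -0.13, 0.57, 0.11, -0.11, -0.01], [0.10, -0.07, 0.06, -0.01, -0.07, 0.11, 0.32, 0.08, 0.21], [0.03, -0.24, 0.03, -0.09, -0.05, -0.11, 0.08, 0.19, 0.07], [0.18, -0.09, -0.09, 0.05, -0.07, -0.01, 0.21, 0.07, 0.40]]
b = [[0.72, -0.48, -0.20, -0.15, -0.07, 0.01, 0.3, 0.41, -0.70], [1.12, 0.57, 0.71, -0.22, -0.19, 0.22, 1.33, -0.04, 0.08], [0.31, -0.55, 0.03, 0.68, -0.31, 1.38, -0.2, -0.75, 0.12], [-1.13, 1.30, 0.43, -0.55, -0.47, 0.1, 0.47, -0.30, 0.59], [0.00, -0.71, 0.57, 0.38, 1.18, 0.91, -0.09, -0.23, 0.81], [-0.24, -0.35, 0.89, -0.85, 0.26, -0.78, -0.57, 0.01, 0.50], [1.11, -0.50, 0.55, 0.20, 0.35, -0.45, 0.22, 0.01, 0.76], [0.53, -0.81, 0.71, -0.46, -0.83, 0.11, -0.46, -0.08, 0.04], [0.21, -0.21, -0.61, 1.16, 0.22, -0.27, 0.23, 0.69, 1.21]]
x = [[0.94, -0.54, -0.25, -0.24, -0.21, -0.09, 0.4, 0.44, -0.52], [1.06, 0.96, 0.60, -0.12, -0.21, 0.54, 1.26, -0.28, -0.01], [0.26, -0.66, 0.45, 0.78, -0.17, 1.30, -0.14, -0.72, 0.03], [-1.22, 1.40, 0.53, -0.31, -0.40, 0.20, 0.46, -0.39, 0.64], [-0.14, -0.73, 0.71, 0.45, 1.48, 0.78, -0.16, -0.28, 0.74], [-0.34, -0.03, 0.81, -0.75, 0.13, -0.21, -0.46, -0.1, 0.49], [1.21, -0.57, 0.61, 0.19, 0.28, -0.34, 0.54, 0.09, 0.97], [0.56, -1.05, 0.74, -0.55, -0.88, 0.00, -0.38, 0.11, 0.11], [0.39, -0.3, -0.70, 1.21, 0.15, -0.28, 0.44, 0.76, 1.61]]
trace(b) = 2.52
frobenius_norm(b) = 5.43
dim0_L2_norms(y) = [0.37, 0.59, 0.49, 0.33, 0.4, 0.7, 0.43, 0.36, 0.51]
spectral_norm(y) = 0.99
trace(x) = 5.57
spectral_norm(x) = 3.10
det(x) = 1.03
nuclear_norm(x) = 14.63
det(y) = -0.00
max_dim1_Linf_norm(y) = 0.57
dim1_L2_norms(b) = [1.25, 2.0, 1.87, 2.08, 1.98, 1.72, 1.67, 1.6, 1.98]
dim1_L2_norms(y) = [0.37, 0.59, 0.49, 0.33, 0.4, 0.7, 0.43, 0.36, 0.51]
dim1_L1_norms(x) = [3.63, 5.04, 4.51, 5.55, 5.47, 3.32, 4.8, 4.38, 5.84]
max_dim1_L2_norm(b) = 2.08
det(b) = 0.01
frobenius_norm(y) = 1.44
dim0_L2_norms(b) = [2.18, 2.03, 1.74, 1.82, 1.64, 1.92, 1.66, 1.17, 1.95]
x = y + b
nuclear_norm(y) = 3.07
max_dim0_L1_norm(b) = 5.48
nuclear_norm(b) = 13.64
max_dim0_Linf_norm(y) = 0.57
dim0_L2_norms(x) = [2.37, 2.38, 1.86, 1.83, 1.83, 1.7, 1.69, 1.28, 2.24]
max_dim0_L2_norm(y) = 0.7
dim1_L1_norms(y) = [0.97, 1.4, 1.08, 0.85, 0.99, 1.53, 1.03, 0.89, 1.17]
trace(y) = 3.05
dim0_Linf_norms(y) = [0.22, 0.39, 0.42, 0.24, 0.3, 0.57, 0.32, 0.24, 0.4]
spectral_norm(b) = 2.84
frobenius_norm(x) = 5.82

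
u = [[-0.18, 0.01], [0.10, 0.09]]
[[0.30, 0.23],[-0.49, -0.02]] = u @ [[-1.86, -1.20], [-3.38, 1.12]]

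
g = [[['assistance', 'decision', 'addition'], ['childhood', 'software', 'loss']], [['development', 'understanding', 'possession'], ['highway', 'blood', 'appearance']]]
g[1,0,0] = 'development'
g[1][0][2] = 'possession'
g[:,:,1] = [['decision', 'software'], ['understanding', 'blood']]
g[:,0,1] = ['decision', 'understanding']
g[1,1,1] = 'blood'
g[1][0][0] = 'development'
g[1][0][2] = 'possession'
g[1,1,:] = ['highway', 'blood', 'appearance']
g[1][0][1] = 'understanding'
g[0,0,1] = 'decision'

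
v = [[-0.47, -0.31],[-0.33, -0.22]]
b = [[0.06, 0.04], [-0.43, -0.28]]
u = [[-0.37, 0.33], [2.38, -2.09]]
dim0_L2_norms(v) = [0.57, 0.38]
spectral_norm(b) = 0.52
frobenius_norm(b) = 0.52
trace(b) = -0.22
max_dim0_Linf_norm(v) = 0.47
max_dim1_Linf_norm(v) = 0.47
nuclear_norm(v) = 0.69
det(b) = 0.00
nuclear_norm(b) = 0.52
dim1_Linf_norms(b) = [0.06, 0.43]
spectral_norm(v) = 0.69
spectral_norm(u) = 3.21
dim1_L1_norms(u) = [0.7, 4.47]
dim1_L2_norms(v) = [0.56, 0.4]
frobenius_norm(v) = 0.69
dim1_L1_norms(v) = [0.78, 0.55]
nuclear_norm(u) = 3.21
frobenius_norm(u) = 3.21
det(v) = 0.00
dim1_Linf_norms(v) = [0.47, 0.33]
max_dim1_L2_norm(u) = 3.17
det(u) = -0.01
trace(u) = -2.46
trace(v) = -0.69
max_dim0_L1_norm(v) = 0.8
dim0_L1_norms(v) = [0.8, 0.53]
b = u @ v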